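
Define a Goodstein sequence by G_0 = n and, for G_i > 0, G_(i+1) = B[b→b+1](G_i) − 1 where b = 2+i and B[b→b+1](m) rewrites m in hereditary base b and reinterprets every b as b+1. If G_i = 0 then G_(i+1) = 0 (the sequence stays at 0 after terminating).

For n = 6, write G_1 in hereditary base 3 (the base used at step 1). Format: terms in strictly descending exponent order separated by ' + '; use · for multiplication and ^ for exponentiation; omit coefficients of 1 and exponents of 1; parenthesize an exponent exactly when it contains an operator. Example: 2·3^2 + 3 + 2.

3^3 + 2

6 —HB2→ 2^2 + 2 —bump→ 3^3 + 3 = 30 —(−1)→ 29
29 —HB3→ 3^3 + 2 —bump→ 4^4 + 2 = 258 —(−1)→ 257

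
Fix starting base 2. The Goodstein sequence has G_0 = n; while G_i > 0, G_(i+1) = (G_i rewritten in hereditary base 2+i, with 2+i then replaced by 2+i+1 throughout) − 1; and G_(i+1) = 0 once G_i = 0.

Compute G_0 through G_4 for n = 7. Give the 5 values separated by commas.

7, 30, 259, 3127, 46657

i=0: 7 = 2^2 + 2 + 1 (b=2); 2→3: 3^3 + 3 + 1 = 31; 31−1 = 30
i=1: 30 = 3^3 + 3 (b=3); 3→4: 4^4 + 4 = 260; 260−1 = 259
i=2: 259 = 4^4 + 3 (b=4); 4→5: 5^5 + 3 = 3128; 3128−1 = 3127
i=3: 3127 = 5^5 + 2 (b=5); 5→6: 6^6 + 2 = 46658; 46658−1 = 46657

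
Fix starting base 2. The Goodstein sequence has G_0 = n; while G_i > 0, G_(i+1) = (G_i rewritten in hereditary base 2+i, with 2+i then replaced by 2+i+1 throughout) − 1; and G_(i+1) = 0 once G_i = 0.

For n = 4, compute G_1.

26

[0] 4 ≡ 2^2 (base 2). Lift 3: 27. −1: 26.
[1] 26 ≡ 2·3^2 + 2·3 + 2 (base 3). Lift 4: 42. −1: 41.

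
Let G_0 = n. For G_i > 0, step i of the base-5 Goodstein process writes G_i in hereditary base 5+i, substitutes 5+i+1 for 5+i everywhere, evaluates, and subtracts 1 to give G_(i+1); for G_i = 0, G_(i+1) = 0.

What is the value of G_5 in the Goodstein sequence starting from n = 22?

35

base 5: 22 = 4·5 + 2; at 6: 4·6 + 2 = 26; next = 25
base 6: 25 = 4·6 + 1; at 7: 4·7 + 1 = 29; next = 28
base 7: 28 = 4·7; at 8: 4·8 = 32; next = 31
base 8: 31 = 3·8 + 7; at 9: 3·9 + 7 = 34; next = 33
base 9: 33 = 3·9 + 6; at 10: 3·10 + 6 = 36; next = 35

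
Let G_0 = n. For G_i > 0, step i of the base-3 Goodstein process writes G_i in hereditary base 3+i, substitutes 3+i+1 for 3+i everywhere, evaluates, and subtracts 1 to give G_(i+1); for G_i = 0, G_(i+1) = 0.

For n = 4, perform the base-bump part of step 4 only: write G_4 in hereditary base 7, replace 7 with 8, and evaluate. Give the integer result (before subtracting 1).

2

(0) 4|_3 = 3 + 1 ↦ 4 + 1|_4 = 5 ⇒ 4
(1) 4|_4 = 4 ↦ 5|_5 = 5 ⇒ 4
(2) 4|_5 = 4 ↦ 4|_6 = 4 ⇒ 3
(3) 3|_6 = 3 ↦ 3|_7 = 3 ⇒ 2
(4) 2|_7 = 2 ↦ 2|_8 = 2 ⇒ 1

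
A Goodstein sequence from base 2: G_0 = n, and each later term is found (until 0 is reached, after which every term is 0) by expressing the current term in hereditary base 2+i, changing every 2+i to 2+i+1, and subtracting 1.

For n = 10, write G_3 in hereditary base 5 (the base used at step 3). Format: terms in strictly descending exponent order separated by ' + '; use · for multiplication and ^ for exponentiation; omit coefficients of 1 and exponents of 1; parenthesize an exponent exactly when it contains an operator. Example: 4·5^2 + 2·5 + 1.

5^(5 + 1)

[0] 10 ≡ 2^(2 + 1) + 2 (base 2). Lift 3: 84. −1: 83.
[1] 83 ≡ 3^(3 + 1) + 2 (base 3). Lift 4: 1026. −1: 1025.
[2] 1025 ≡ 4^(4 + 1) + 1 (base 4). Lift 5: 15626. −1: 15625.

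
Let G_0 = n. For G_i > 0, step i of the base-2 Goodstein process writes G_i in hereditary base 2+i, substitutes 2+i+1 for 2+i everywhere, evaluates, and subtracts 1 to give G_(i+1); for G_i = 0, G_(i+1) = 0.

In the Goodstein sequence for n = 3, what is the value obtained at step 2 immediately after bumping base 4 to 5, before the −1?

step 0: 3 = 2 + 1; sub 3 for 2: 3 + 1; = 4; G_1 = 4−1 = 3
step 1: 3 = 3; sub 4 for 3: 4; = 4; G_2 = 4−1 = 3
step 2: 3 = 3; sub 5 for 4: 3; = 3; G_3 = 3−1 = 2

3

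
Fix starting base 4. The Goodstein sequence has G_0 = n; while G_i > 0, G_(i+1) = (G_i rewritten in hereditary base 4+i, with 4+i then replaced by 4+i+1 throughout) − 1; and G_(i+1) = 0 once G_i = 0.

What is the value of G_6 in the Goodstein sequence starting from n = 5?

1

[0] 5 ≡ 4 + 1 (base 4). Lift 5: 6. −1: 5.
[1] 5 ≡ 5 (base 5). Lift 6: 6. −1: 5.
[2] 5 ≡ 5 (base 6). Lift 7: 5. −1: 4.
[3] 4 ≡ 4 (base 7). Lift 8: 4. −1: 3.
[4] 3 ≡ 3 (base 8). Lift 9: 3. −1: 2.
[5] 2 ≡ 2 (base 9). Lift 10: 2. −1: 1.
[6] 1 ≡ 1 (base 10). Lift 11: 1. −1: 0.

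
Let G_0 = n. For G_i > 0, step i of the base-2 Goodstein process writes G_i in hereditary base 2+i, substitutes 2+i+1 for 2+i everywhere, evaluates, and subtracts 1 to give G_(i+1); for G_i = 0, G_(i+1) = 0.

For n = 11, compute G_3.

base 2: 11 = 2^(2 + 1) + 2 + 1; at 3: 3^(3 + 1) + 3 + 1 = 85; next = 84
base 3: 84 = 3^(3 + 1) + 3; at 4: 4^(4 + 1) + 4 = 1028; next = 1027
base 4: 1027 = 4^(4 + 1) + 3; at 5: 5^(5 + 1) + 3 = 15628; next = 15627
base 5: 15627 = 5^(5 + 1) + 2; at 6: 6^(6 + 1) + 2 = 279938; next = 279937

15627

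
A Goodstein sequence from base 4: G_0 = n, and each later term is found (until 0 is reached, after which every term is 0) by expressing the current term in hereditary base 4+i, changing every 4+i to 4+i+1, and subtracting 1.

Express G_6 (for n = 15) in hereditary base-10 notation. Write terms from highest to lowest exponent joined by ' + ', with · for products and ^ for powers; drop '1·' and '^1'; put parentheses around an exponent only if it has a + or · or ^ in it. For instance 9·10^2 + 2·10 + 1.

G_0=15  [base 4] 3·4 + 3  →[4↦5]→  3·5 + 3 = 18  −1 ⇒ G_1=17
G_1=17  [base 5] 3·5 + 2  →[5↦6]→  3·6 + 2 = 20  −1 ⇒ G_2=19
G_2=19  [base 6] 3·6 + 1  →[6↦7]→  3·7 + 1 = 22  −1 ⇒ G_3=21
G_3=21  [base 7] 3·7  →[7↦8]→  3·8 = 24  −1 ⇒ G_4=23
G_4=23  [base 8] 2·8 + 7  →[8↦9]→  2·9 + 7 = 25  −1 ⇒ G_5=24
G_5=24  [base 9] 2·9 + 6  →[9↦10]→  2·10 + 6 = 26  −1 ⇒ G_6=25
G_6=25  [base 10] 2·10 + 5  →[10↦11]→  2·11 + 5 = 27  −1 ⇒ G_7=26

2·10 + 5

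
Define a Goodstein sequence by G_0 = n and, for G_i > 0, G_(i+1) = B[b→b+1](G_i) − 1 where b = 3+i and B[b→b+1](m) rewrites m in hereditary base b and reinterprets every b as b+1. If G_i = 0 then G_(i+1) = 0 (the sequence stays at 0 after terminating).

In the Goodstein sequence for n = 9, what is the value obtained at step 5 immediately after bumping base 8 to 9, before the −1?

i=0: 9 = 3^2 (b=3); 3→4: 4^2 = 16; 16−1 = 15
i=1: 15 = 3·4 + 3 (b=4); 4→5: 3·5 + 3 = 18; 18−1 = 17
i=2: 17 = 3·5 + 2 (b=5); 5→6: 3·6 + 2 = 20; 20−1 = 19
i=3: 19 = 3·6 + 1 (b=6); 6→7: 3·7 + 1 = 22; 22−1 = 21
i=4: 21 = 3·7 (b=7); 7→8: 3·8 = 24; 24−1 = 23

25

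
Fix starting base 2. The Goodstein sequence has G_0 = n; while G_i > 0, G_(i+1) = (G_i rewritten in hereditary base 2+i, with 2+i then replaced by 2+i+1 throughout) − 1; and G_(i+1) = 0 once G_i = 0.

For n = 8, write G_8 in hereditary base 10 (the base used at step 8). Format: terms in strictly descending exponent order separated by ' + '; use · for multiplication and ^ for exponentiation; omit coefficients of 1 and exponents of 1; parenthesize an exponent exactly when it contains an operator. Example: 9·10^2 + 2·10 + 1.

2·10^10 + 2·10^2 + 10 + 1

G_0=8  [base 2] 2^(2 + 1)  →[2↦3]→  3^(3 + 1) = 81  −1 ⇒ G_1=80
G_1=80  [base 3] 2·3^3 + 2·3^2 + 2·3 + 2  →[3↦4]→  2·4^4 + 2·4^2 + 2·4 + 2 = 554  −1 ⇒ G_2=553
G_2=553  [base 4] 2·4^4 + 2·4^2 + 2·4 + 1  →[4↦5]→  2·5^5 + 2·5^2 + 2·5 + 1 = 6311  −1 ⇒ G_3=6310
G_3=6310  [base 5] 2·5^5 + 2·5^2 + 2·5  →[5↦6]→  2·6^6 + 2·6^2 + 2·6 = 93396  −1 ⇒ G_4=93395
G_4=93395  [base 6] 2·6^6 + 2·6^2 + 6 + 5  →[6↦7]→  2·7^7 + 2·7^2 + 7 + 5 = 1647196  −1 ⇒ G_5=1647195
G_5=1647195  [base 7] 2·7^7 + 2·7^2 + 7 + 4  →[7↦8]→  2·8^8 + 2·8^2 + 8 + 4 = 33554572  −1 ⇒ G_6=33554571
G_6=33554571  [base 8] 2·8^8 + 2·8^2 + 8 + 3  →[8↦9]→  2·9^9 + 2·9^2 + 9 + 3 = 774841152  −1 ⇒ G_7=774841151
G_7=774841151  [base 9] 2·9^9 + 2·9^2 + 9 + 2  →[9↦10]→  2·10^10 + 2·10^2 + 10 + 2 = 20000000212  −1 ⇒ G_8=20000000211
G_8=20000000211  [base 10] 2·10^10 + 2·10^2 + 10 + 1  →[10↦11]→  2·11^11 + 2·11^2 + 11 + 1 = 570623341476  −1 ⇒ G_9=570623341475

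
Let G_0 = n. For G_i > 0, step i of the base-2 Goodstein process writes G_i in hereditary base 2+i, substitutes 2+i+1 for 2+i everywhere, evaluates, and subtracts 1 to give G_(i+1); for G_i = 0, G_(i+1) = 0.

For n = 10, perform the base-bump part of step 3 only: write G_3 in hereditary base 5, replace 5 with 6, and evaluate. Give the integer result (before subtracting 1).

279936

10 —HB2→ 2^(2 + 1) + 2 —bump→ 3^(3 + 1) + 3 = 84 —(−1)→ 83
83 —HB3→ 3^(3 + 1) + 2 —bump→ 4^(4 + 1) + 2 = 1026 —(−1)→ 1025
1025 —HB4→ 4^(4 + 1) + 1 —bump→ 5^(5 + 1) + 1 = 15626 —(−1)→ 15625
15625 —HB5→ 5^(5 + 1) —bump→ 6^(6 + 1) = 279936 —(−1)→ 279935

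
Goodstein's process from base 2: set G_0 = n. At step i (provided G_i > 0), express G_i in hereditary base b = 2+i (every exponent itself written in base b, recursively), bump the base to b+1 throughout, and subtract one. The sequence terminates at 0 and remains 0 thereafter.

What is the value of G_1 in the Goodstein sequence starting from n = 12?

107

G_0=12  [base 2] 2^(2 + 1) + 2^2  →[2↦3]→  3^(3 + 1) + 3^3 = 108  −1 ⇒ G_1=107
G_1=107  [base 3] 3^(3 + 1) + 2·3^2 + 2·3 + 2  →[3↦4]→  4^(4 + 1) + 2·4^2 + 2·4 + 2 = 1066  −1 ⇒ G_2=1065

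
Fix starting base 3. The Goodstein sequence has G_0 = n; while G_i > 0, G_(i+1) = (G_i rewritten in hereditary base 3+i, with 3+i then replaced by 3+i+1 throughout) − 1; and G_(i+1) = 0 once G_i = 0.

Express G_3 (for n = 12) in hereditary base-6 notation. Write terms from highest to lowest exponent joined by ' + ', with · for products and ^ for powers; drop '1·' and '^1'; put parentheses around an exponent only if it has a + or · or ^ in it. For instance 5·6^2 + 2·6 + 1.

i=0: 12 = 3^2 + 3 (b=3); 3→4: 4^2 + 4 = 20; 20−1 = 19
i=1: 19 = 4^2 + 3 (b=4); 4→5: 5^2 + 3 = 28; 28−1 = 27
i=2: 27 = 5^2 + 2 (b=5); 5→6: 6^2 + 2 = 38; 38−1 = 37
i=3: 37 = 6^2 + 1 (b=6); 6→7: 7^2 + 1 = 50; 50−1 = 49

6^2 + 1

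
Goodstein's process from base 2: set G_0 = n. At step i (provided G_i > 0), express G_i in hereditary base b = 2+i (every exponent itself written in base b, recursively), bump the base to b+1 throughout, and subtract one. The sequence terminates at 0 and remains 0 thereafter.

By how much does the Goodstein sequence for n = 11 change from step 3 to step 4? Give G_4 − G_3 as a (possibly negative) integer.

[0] 11 ≡ 2^(2 + 1) + 2 + 1 (base 2). Lift 3: 85. −1: 84.
[1] 84 ≡ 3^(3 + 1) + 3 (base 3). Lift 4: 1028. −1: 1027.
[2] 1027 ≡ 4^(4 + 1) + 3 (base 4). Lift 5: 15628. −1: 15627.
[3] 15627 ≡ 5^(5 + 1) + 2 (base 5). Lift 6: 279938. −1: 279937.

264310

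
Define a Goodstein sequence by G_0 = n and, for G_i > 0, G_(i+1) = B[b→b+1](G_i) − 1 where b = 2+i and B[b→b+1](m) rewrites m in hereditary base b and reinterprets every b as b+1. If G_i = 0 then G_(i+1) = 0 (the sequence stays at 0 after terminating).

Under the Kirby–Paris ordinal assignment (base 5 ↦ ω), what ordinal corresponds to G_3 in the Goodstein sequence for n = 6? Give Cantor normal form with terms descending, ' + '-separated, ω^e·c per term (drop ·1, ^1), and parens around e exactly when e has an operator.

ω^ω

G_0=6  [base 2] 2^2 + 2  →[2↦3]→  3^3 + 3 = 30  −1 ⇒ G_1=29
G_1=29  [base 3] 3^3 + 2  →[3↦4]→  4^4 + 2 = 258  −1 ⇒ G_2=257
G_2=257  [base 4] 4^4 + 1  →[4↦5]→  5^5 + 1 = 3126  −1 ⇒ G_3=3125
G_3=3125  [base 5] 5^5  →[5↦6]→  6^6 = 46656  −1 ⇒ G_4=46655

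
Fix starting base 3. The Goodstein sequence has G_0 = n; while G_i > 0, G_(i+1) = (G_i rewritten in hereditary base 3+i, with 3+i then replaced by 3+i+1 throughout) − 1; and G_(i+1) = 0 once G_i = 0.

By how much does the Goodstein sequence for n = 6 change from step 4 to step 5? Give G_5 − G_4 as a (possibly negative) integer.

0

[0] 6 ≡ 2·3 (base 3). Lift 4: 8. −1: 7.
[1] 7 ≡ 4 + 3 (base 4). Lift 5: 8. −1: 7.
[2] 7 ≡ 5 + 2 (base 5). Lift 6: 8. −1: 7.
[3] 7 ≡ 6 + 1 (base 6). Lift 7: 8. −1: 7.
[4] 7 ≡ 7 (base 7). Lift 8: 8. −1: 7.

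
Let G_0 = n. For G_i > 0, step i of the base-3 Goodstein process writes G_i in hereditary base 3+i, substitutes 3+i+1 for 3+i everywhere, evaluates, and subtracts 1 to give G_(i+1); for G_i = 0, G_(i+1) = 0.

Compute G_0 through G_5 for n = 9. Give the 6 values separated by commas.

9, 15, 17, 19, 21, 23

(0) 9|_3 = 3^2 ↦ 4^2|_4 = 16 ⇒ 15
(1) 15|_4 = 3·4 + 3 ↦ 3·5 + 3|_5 = 18 ⇒ 17
(2) 17|_5 = 3·5 + 2 ↦ 3·6 + 2|_6 = 20 ⇒ 19
(3) 19|_6 = 3·6 + 1 ↦ 3·7 + 1|_7 = 22 ⇒ 21
(4) 21|_7 = 3·7 ↦ 3·8|_8 = 24 ⇒ 23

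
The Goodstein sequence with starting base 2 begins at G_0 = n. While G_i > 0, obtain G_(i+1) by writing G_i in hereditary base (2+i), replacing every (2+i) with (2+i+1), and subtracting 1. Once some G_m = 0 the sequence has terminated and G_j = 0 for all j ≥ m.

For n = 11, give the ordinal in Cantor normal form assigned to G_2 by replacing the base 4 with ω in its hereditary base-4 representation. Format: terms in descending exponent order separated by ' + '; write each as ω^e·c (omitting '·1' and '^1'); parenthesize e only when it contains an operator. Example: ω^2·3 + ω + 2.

ω^(ω + 1) + 3

(0) 11|_2 = 2^(2 + 1) + 2 + 1 ↦ 3^(3 + 1) + 3 + 1|_3 = 85 ⇒ 84
(1) 84|_3 = 3^(3 + 1) + 3 ↦ 4^(4 + 1) + 4|_4 = 1028 ⇒ 1027
(2) 1027|_4 = 4^(4 + 1) + 3 ↦ 5^(5 + 1) + 3|_5 = 15628 ⇒ 15627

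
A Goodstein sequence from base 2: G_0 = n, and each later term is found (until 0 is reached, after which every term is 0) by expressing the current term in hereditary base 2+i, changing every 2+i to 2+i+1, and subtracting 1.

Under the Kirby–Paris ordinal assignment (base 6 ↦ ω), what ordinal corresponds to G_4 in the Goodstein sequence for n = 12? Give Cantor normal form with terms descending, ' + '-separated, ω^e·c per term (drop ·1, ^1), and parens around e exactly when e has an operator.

i=0: 12 = 2^(2 + 1) + 2^2 (b=2); 2→3: 3^(3 + 1) + 3^3 = 108; 108−1 = 107
i=1: 107 = 3^(3 + 1) + 2·3^2 + 2·3 + 2 (b=3); 3→4: 4^(4 + 1) + 2·4^2 + 2·4 + 2 = 1066; 1066−1 = 1065
i=2: 1065 = 4^(4 + 1) + 2·4^2 + 2·4 + 1 (b=4); 4→5: 5^(5 + 1) + 2·5^2 + 2·5 + 1 = 15686; 15686−1 = 15685
i=3: 15685 = 5^(5 + 1) + 2·5^2 + 2·5 (b=5); 5→6: 6^(6 + 1) + 2·6^2 + 2·6 = 280020; 280020−1 = 280019
i=4: 280019 = 6^(6 + 1) + 2·6^2 + 6 + 5 (b=6); 6→7: 7^(7 + 1) + 2·7^2 + 7 + 5 = 5764911; 5764911−1 = 5764910

ω^(ω + 1) + ω^2·2 + ω + 5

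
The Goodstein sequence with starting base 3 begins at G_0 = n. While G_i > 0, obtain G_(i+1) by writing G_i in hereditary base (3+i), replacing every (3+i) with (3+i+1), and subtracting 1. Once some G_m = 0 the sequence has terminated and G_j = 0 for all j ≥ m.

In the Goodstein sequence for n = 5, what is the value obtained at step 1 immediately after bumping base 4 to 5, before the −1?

6

5 —HB3→ 3 + 2 —bump→ 4 + 2 = 6 —(−1)→ 5
5 —HB4→ 4 + 1 —bump→ 5 + 1 = 6 —(−1)→ 5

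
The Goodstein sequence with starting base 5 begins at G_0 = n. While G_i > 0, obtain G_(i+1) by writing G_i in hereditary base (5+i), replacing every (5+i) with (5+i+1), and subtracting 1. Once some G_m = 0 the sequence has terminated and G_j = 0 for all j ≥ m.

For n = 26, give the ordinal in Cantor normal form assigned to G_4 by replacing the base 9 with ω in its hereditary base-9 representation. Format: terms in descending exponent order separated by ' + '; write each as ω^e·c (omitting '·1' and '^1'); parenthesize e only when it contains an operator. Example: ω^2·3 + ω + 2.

ω·6 + 4

base 5: 26 = 5^2 + 1; at 6: 6^2 + 1 = 37; next = 36
base 6: 36 = 6^2; at 7: 7^2 = 49; next = 48
base 7: 48 = 6·7 + 6; at 8: 6·8 + 6 = 54; next = 53
base 8: 53 = 6·8 + 5; at 9: 6·9 + 5 = 59; next = 58
base 9: 58 = 6·9 + 4; at 10: 6·10 + 4 = 64; next = 63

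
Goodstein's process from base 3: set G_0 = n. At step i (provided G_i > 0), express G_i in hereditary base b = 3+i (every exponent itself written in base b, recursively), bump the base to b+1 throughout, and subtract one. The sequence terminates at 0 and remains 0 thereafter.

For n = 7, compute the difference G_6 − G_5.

i=0: 7 = 2·3 + 1 (b=3); 3→4: 2·4 + 1 = 9; 9−1 = 8
i=1: 8 = 2·4 (b=4); 4→5: 2·5 = 10; 10−1 = 9
i=2: 9 = 5 + 4 (b=5); 5→6: 6 + 4 = 10; 10−1 = 9
i=3: 9 = 6 + 3 (b=6); 6→7: 7 + 3 = 10; 10−1 = 9
i=4: 9 = 7 + 2 (b=7); 7→8: 8 + 2 = 10; 10−1 = 9
i=5: 9 = 8 + 1 (b=8); 8→9: 9 + 1 = 10; 10−1 = 9

0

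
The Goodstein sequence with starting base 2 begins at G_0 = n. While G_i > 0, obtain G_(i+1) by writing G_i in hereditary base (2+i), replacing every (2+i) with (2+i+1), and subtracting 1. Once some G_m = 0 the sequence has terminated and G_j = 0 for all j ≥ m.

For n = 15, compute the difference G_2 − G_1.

1172

i=0: 15 = 2^(2 + 1) + 2^2 + 2 + 1 (b=2); 2→3: 3^(3 + 1) + 3^3 + 3 + 1 = 112; 112−1 = 111
i=1: 111 = 3^(3 + 1) + 3^3 + 3 (b=3); 3→4: 4^(4 + 1) + 4^4 + 4 = 1284; 1284−1 = 1283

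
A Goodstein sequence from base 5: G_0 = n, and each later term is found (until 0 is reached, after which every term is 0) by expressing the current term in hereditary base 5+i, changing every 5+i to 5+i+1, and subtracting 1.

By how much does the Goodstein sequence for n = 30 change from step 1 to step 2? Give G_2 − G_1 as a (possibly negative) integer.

12

step 0: 30 = 5^2 + 5; sub 6 for 5: 6^2 + 6; = 42; G_1 = 42−1 = 41
step 1: 41 = 6^2 + 5; sub 7 for 6: 7^2 + 5; = 54; G_2 = 54−1 = 53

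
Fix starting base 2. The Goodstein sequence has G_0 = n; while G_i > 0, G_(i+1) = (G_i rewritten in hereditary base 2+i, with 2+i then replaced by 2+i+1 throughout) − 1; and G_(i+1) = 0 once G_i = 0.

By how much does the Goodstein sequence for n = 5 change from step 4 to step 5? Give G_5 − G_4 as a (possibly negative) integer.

base 2: 5 = 2^2 + 1; at 3: 3^3 + 1 = 28; next = 27
base 3: 27 = 3^3; at 4: 4^4 = 256; next = 255
base 4: 255 = 3·4^3 + 3·4^2 + 3·4 + 3; at 5: 3·5^3 + 3·5^2 + 3·5 + 3 = 468; next = 467
base 5: 467 = 3·5^3 + 3·5^2 + 3·5 + 2; at 6: 3·6^3 + 3·6^2 + 3·6 + 2 = 776; next = 775
base 6: 775 = 3·6^3 + 3·6^2 + 3·6 + 1; at 7: 3·7^3 + 3·7^2 + 3·7 + 1 = 1198; next = 1197

422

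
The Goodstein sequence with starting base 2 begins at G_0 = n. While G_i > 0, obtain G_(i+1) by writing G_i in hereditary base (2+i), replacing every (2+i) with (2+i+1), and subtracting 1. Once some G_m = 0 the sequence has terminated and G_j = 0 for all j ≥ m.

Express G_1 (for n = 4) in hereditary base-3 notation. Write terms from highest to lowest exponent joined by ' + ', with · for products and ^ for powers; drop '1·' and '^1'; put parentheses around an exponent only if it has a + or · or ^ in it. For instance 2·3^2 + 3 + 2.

[0] 4 ≡ 2^2 (base 2). Lift 3: 27. −1: 26.
[1] 26 ≡ 2·3^2 + 2·3 + 2 (base 3). Lift 4: 42. −1: 41.

2·3^2 + 2·3 + 2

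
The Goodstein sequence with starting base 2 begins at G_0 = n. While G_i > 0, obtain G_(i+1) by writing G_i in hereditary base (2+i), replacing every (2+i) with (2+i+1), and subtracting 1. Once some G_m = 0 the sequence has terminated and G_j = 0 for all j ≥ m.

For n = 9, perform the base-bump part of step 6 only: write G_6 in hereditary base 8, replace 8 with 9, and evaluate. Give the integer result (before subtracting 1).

9 —HB2→ 2^(2 + 1) + 1 —bump→ 3^(3 + 1) + 1 = 82 —(−1)→ 81
81 —HB3→ 3^(3 + 1) —bump→ 4^(4 + 1) = 1024 —(−1)→ 1023
1023 —HB4→ 3·4^4 + 3·4^3 + 3·4^2 + 3·4 + 3 —bump→ 3·5^5 + 3·5^3 + 3·5^2 + 3·5 + 3 = 9843 —(−1)→ 9842
9842 —HB5→ 3·5^5 + 3·5^3 + 3·5^2 + 3·5 + 2 —bump→ 3·6^6 + 3·6^3 + 3·6^2 + 3·6 + 2 = 140744 —(−1)→ 140743
140743 —HB6→ 3·6^6 + 3·6^3 + 3·6^2 + 3·6 + 1 —bump→ 3·7^7 + 3·7^3 + 3·7^2 + 3·7 + 1 = 2471827 —(−1)→ 2471826
2471826 —HB7→ 3·7^7 + 3·7^3 + 3·7^2 + 3·7 —bump→ 3·8^8 + 3·8^3 + 3·8^2 + 3·8 = 50333400 —(−1)→ 50333399
50333399 —HB8→ 3·8^8 + 3·8^3 + 3·8^2 + 2·8 + 7 —bump→ 3·9^9 + 3·9^3 + 3·9^2 + 2·9 + 7 = 1162263922 —(−1)→ 1162263921

1162263922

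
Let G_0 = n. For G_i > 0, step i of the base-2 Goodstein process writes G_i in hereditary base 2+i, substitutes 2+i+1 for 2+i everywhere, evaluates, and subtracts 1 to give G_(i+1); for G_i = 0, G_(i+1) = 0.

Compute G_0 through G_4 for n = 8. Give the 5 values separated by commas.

8, 80, 553, 6310, 93395

step 0: 8 = 2^(2 + 1); sub 3 for 2: 3^(3 + 1); = 81; G_1 = 81−1 = 80
step 1: 80 = 2·3^3 + 2·3^2 + 2·3 + 2; sub 4 for 3: 2·4^4 + 2·4^2 + 2·4 + 2; = 554; G_2 = 554−1 = 553
step 2: 553 = 2·4^4 + 2·4^2 + 2·4 + 1; sub 5 for 4: 2·5^5 + 2·5^2 + 2·5 + 1; = 6311; G_3 = 6311−1 = 6310
step 3: 6310 = 2·5^5 + 2·5^2 + 2·5; sub 6 for 5: 2·6^6 + 2·6^2 + 2·6; = 93396; G_4 = 93396−1 = 93395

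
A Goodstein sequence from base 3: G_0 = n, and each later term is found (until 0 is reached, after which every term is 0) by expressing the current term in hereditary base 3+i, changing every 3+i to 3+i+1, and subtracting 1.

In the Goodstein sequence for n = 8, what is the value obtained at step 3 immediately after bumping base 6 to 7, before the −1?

G_0 = 8. HB_3(8) = 2·3 + 2. Bump = 10. G_1 = 9.
G_1 = 9. HB_4(9) = 2·4 + 1. Bump = 11. G_2 = 10.
G_2 = 10. HB_5(10) = 2·5. Bump = 12. G_3 = 11.
G_3 = 11. HB_6(11) = 6 + 5. Bump = 12. G_4 = 11.

12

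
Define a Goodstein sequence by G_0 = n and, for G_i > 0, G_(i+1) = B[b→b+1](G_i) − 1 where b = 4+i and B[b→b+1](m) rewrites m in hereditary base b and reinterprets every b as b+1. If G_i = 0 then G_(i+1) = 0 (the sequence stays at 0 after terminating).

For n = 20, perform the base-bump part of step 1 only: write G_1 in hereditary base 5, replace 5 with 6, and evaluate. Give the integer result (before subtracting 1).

step 0: 20 = 4^2 + 4; sub 5 for 4: 5^2 + 5; = 30; G_1 = 30−1 = 29
step 1: 29 = 5^2 + 4; sub 6 for 5: 6^2 + 4; = 40; G_2 = 40−1 = 39

40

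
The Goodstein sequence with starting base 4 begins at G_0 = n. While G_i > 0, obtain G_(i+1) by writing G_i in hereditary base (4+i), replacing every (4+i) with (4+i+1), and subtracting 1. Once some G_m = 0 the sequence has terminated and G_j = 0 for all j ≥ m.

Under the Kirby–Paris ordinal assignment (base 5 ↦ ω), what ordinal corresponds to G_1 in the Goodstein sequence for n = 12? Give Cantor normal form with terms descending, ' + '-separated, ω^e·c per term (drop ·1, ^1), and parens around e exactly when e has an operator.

ω·2 + 4

12 —HB4→ 3·4 —bump→ 3·5 = 15 —(−1)→ 14
14 —HB5→ 2·5 + 4 —bump→ 2·6 + 4 = 16 —(−1)→ 15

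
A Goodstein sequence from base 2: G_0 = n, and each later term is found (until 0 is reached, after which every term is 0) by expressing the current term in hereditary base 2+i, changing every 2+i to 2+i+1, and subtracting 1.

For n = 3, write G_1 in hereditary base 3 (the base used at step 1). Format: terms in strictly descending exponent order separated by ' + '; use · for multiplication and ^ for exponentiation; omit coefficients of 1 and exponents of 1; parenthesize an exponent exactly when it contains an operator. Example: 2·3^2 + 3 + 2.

base 2: 3 = 2 + 1; at 3: 3 + 1 = 4; next = 3
base 3: 3 = 3; at 4: 4 = 4; next = 3

3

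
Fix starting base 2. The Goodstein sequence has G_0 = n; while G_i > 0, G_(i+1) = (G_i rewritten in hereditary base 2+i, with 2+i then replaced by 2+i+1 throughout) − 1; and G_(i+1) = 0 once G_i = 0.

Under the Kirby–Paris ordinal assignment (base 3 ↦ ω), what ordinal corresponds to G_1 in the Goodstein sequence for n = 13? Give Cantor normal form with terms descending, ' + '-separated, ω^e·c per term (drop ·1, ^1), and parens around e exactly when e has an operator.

ω^(ω + 1) + ω^ω

G_0=13  [base 2] 2^(2 + 1) + 2^2 + 1  →[2↦3]→  3^(3 + 1) + 3^3 + 1 = 109  −1 ⇒ G_1=108
G_1=108  [base 3] 3^(3 + 1) + 3^3  →[3↦4]→  4^(4 + 1) + 4^4 = 1280  −1 ⇒ G_2=1279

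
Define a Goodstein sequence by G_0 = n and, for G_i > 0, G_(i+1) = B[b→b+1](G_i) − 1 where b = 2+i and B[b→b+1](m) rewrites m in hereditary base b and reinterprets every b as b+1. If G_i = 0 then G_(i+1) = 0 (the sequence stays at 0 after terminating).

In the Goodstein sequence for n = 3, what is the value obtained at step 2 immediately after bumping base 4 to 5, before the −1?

3

[0] 3 ≡ 2 + 1 (base 2). Lift 3: 4. −1: 3.
[1] 3 ≡ 3 (base 3). Lift 4: 4. −1: 3.
[2] 3 ≡ 3 (base 4). Lift 5: 3. −1: 2.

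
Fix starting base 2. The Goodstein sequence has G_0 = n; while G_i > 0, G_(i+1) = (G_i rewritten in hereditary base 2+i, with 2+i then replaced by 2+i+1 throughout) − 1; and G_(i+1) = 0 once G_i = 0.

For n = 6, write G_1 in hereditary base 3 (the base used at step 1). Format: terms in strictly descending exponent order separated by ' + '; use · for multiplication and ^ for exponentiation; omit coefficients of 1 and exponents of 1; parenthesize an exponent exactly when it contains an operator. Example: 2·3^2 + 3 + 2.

G_0 = 6. HB_2(6) = 2^2 + 2. Bump = 30. G_1 = 29.
G_1 = 29. HB_3(29) = 3^3 + 2. Bump = 258. G_2 = 257.

3^3 + 2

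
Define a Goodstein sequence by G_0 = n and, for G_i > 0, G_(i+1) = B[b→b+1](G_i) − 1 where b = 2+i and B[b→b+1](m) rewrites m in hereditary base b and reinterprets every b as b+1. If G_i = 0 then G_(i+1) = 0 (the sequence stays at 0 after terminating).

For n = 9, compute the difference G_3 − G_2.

(0) 9|_2 = 2^(2 + 1) + 1 ↦ 3^(3 + 1) + 1|_3 = 82 ⇒ 81
(1) 81|_3 = 3^(3 + 1) ↦ 4^(4 + 1)|_4 = 1024 ⇒ 1023
(2) 1023|_4 = 3·4^4 + 3·4^3 + 3·4^2 + 3·4 + 3 ↦ 3·5^5 + 3·5^3 + 3·5^2 + 3·5 + 3|_5 = 9843 ⇒ 9842

8819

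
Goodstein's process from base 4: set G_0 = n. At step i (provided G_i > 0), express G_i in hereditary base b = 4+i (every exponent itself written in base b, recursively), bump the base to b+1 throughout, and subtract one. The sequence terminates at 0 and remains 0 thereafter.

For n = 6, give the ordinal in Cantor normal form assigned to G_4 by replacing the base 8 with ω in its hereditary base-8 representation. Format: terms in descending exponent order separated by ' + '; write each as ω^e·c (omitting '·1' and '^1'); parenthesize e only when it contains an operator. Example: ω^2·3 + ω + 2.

i=0: 6 = 4 + 2 (b=4); 4→5: 5 + 2 = 7; 7−1 = 6
i=1: 6 = 5 + 1 (b=5); 5→6: 6 + 1 = 7; 7−1 = 6
i=2: 6 = 6 (b=6); 6→7: 7 = 7; 7−1 = 6
i=3: 6 = 6 (b=7); 7→8: 6 = 6; 6−1 = 5

5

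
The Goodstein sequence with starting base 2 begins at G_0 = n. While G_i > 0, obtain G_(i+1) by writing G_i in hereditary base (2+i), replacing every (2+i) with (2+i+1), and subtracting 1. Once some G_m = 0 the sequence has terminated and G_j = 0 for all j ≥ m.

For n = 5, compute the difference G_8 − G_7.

G_0=5  [base 2] 2^2 + 1  →[2↦3]→  3^3 + 1 = 28  −1 ⇒ G_1=27
G_1=27  [base 3] 3^3  →[3↦4]→  4^4 = 256  −1 ⇒ G_2=255
G_2=255  [base 4] 3·4^3 + 3·4^2 + 3·4 + 3  →[4↦5]→  3·5^3 + 3·5^2 + 3·5 + 3 = 468  −1 ⇒ G_3=467
G_3=467  [base 5] 3·5^3 + 3·5^2 + 3·5 + 2  →[5↦6]→  3·6^3 + 3·6^2 + 3·6 + 2 = 776  −1 ⇒ G_4=775
G_4=775  [base 6] 3·6^3 + 3·6^2 + 3·6 + 1  →[6↦7]→  3·7^3 + 3·7^2 + 3·7 + 1 = 1198  −1 ⇒ G_5=1197
G_5=1197  [base 7] 3·7^3 + 3·7^2 + 3·7  →[7↦8]→  3·8^3 + 3·8^2 + 3·8 = 1752  −1 ⇒ G_6=1751
G_6=1751  [base 8] 3·8^3 + 3·8^2 + 2·8 + 7  →[8↦9]→  3·9^3 + 3·9^2 + 2·9 + 7 = 2455  −1 ⇒ G_7=2454
G_7=2454  [base 9] 3·9^3 + 3·9^2 + 2·9 + 6  →[9↦10]→  3·10^3 + 3·10^2 + 2·10 + 6 = 3326  −1 ⇒ G_8=3325

871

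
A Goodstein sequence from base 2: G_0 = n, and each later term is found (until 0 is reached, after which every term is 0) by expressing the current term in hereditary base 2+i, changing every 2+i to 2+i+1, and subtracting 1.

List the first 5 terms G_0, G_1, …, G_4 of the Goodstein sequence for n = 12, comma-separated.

step 0: 12 = 2^(2 + 1) + 2^2; sub 3 for 2: 3^(3 + 1) + 3^3; = 108; G_1 = 108−1 = 107
step 1: 107 = 3^(3 + 1) + 2·3^2 + 2·3 + 2; sub 4 for 3: 4^(4 + 1) + 2·4^2 + 2·4 + 2; = 1066; G_2 = 1066−1 = 1065
step 2: 1065 = 4^(4 + 1) + 2·4^2 + 2·4 + 1; sub 5 for 4: 5^(5 + 1) + 2·5^2 + 2·5 + 1; = 15686; G_3 = 15686−1 = 15685
step 3: 15685 = 5^(5 + 1) + 2·5^2 + 2·5; sub 6 for 5: 6^(6 + 1) + 2·6^2 + 2·6; = 280020; G_4 = 280020−1 = 280019

12, 107, 1065, 15685, 280019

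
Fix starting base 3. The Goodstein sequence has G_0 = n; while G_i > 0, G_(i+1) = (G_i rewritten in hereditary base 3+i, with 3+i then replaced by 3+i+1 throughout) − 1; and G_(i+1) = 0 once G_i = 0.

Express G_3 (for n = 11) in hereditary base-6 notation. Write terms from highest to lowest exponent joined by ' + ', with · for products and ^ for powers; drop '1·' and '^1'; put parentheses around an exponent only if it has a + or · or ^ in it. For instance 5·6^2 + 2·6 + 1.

5·6 + 5

G_0=11  [base 3] 3^2 + 2  →[3↦4]→  4^2 + 2 = 18  −1 ⇒ G_1=17
G_1=17  [base 4] 4^2 + 1  →[4↦5]→  5^2 + 1 = 26  −1 ⇒ G_2=25
G_2=25  [base 5] 5^2  →[5↦6]→  6^2 = 36  −1 ⇒ G_3=35
G_3=35  [base 6] 5·6 + 5  →[6↦7]→  5·7 + 5 = 40  −1 ⇒ G_4=39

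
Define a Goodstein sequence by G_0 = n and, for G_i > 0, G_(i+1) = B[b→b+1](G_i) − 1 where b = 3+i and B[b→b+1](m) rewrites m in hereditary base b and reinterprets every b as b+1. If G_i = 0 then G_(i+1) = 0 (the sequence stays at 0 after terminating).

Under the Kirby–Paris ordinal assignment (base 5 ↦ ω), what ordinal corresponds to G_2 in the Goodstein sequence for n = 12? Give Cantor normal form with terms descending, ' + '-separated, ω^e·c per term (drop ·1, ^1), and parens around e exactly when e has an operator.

ω^2 + 2

[0] 12 ≡ 3^2 + 3 (base 3). Lift 4: 20. −1: 19.
[1] 19 ≡ 4^2 + 3 (base 4). Lift 5: 28. −1: 27.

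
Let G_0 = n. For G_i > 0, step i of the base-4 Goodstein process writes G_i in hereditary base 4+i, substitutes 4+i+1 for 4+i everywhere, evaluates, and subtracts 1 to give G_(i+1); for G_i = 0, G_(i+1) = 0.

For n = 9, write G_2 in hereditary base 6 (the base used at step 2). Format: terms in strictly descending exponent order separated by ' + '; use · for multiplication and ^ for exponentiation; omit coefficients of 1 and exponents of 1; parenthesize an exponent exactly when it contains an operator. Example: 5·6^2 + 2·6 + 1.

9 —HB4→ 2·4 + 1 —bump→ 2·5 + 1 = 11 —(−1)→ 10
10 —HB5→ 2·5 —bump→ 2·6 = 12 —(−1)→ 11
11 —HB6→ 6 + 5 —bump→ 7 + 5 = 12 —(−1)→ 11

6 + 5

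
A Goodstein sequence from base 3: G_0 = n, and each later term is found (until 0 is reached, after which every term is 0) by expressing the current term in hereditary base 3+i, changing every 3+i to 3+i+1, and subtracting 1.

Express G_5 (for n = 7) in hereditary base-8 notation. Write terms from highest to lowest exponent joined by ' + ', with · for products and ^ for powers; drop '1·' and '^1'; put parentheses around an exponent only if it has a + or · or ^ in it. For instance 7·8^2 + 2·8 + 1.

8 + 1

step 0: 7 = 2·3 + 1; sub 4 for 3: 2·4 + 1; = 9; G_1 = 9−1 = 8
step 1: 8 = 2·4; sub 5 for 4: 2·5; = 10; G_2 = 10−1 = 9
step 2: 9 = 5 + 4; sub 6 for 5: 6 + 4; = 10; G_3 = 10−1 = 9
step 3: 9 = 6 + 3; sub 7 for 6: 7 + 3; = 10; G_4 = 10−1 = 9
step 4: 9 = 7 + 2; sub 8 for 7: 8 + 2; = 10; G_5 = 10−1 = 9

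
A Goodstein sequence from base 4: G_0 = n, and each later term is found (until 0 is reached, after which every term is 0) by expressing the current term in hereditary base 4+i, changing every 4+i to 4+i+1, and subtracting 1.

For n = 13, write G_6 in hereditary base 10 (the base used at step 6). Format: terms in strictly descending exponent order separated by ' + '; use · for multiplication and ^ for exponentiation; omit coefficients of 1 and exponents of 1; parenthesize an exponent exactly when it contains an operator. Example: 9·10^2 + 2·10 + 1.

2·10 + 1

G_0 = 13. HB_4(13) = 3·4 + 1. Bump = 16. G_1 = 15.
G_1 = 15. HB_5(15) = 3·5. Bump = 18. G_2 = 17.
G_2 = 17. HB_6(17) = 2·6 + 5. Bump = 19. G_3 = 18.
G_3 = 18. HB_7(18) = 2·7 + 4. Bump = 20. G_4 = 19.
G_4 = 19. HB_8(19) = 2·8 + 3. Bump = 21. G_5 = 20.
G_5 = 20. HB_9(20) = 2·9 + 2. Bump = 22. G_6 = 21.
G_6 = 21. HB_10(21) = 2·10 + 1. Bump = 23. G_7 = 22.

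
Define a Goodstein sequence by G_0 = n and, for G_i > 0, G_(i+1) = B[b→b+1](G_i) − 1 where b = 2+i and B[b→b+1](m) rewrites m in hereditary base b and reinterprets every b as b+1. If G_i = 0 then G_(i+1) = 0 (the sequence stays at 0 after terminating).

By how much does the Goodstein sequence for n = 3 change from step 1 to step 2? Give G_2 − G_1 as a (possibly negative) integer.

[0] 3 ≡ 2 + 1 (base 2). Lift 3: 4. −1: 3.
[1] 3 ≡ 3 (base 3). Lift 4: 4. −1: 3.

0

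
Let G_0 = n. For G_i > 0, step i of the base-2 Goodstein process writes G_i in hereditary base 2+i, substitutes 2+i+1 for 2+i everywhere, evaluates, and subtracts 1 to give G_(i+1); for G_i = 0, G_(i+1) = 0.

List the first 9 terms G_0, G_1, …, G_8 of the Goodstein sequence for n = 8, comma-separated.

8, 80, 553, 6310, 93395, 1647195, 33554571, 774841151, 20000000211

[0] 8 ≡ 2^(2 + 1) (base 2). Lift 3: 81. −1: 80.
[1] 80 ≡ 2·3^3 + 2·3^2 + 2·3 + 2 (base 3). Lift 4: 554. −1: 553.
[2] 553 ≡ 2·4^4 + 2·4^2 + 2·4 + 1 (base 4). Lift 5: 6311. −1: 6310.
[3] 6310 ≡ 2·5^5 + 2·5^2 + 2·5 (base 5). Lift 6: 93396. −1: 93395.
[4] 93395 ≡ 2·6^6 + 2·6^2 + 6 + 5 (base 6). Lift 7: 1647196. −1: 1647195.
[5] 1647195 ≡ 2·7^7 + 2·7^2 + 7 + 4 (base 7). Lift 8: 33554572. −1: 33554571.
[6] 33554571 ≡ 2·8^8 + 2·8^2 + 8 + 3 (base 8). Lift 9: 774841152. −1: 774841151.
[7] 774841151 ≡ 2·9^9 + 2·9^2 + 9 + 2 (base 9). Lift 10: 20000000212. −1: 20000000211.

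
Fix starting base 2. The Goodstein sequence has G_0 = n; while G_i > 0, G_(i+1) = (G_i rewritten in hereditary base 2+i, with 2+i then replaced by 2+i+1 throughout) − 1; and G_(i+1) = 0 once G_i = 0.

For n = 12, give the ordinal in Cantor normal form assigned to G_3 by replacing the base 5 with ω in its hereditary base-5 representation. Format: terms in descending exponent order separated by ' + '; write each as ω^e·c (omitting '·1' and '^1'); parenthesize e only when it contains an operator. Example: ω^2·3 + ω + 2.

ω^(ω + 1) + ω^2·2 + ω·2

step 0: 12 = 2^(2 + 1) + 2^2; sub 3 for 2: 3^(3 + 1) + 3^3; = 108; G_1 = 108−1 = 107
step 1: 107 = 3^(3 + 1) + 2·3^2 + 2·3 + 2; sub 4 for 3: 4^(4 + 1) + 2·4^2 + 2·4 + 2; = 1066; G_2 = 1066−1 = 1065
step 2: 1065 = 4^(4 + 1) + 2·4^2 + 2·4 + 1; sub 5 for 4: 5^(5 + 1) + 2·5^2 + 2·5 + 1; = 15686; G_3 = 15686−1 = 15685
step 3: 15685 = 5^(5 + 1) + 2·5^2 + 2·5; sub 6 for 5: 6^(6 + 1) + 2·6^2 + 2·6; = 280020; G_4 = 280020−1 = 280019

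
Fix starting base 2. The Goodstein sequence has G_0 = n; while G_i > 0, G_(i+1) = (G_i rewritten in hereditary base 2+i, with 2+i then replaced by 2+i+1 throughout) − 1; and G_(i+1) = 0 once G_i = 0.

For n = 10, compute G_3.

step 0: 10 = 2^(2 + 1) + 2; sub 3 for 2: 3^(3 + 1) + 3; = 84; G_1 = 84−1 = 83
step 1: 83 = 3^(3 + 1) + 2; sub 4 for 3: 4^(4 + 1) + 2; = 1026; G_2 = 1026−1 = 1025
step 2: 1025 = 4^(4 + 1) + 1; sub 5 for 4: 5^(5 + 1) + 1; = 15626; G_3 = 15626−1 = 15625
step 3: 15625 = 5^(5 + 1); sub 6 for 5: 6^(6 + 1); = 279936; G_4 = 279936−1 = 279935

15625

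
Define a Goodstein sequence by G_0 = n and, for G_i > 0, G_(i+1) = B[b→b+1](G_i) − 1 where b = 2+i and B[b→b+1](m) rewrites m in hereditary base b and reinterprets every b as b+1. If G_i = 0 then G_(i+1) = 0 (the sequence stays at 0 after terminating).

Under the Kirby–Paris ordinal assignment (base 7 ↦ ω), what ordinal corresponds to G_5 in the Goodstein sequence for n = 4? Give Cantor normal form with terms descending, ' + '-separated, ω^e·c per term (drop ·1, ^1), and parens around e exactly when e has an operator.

G_0 = 4. HB_2(4) = 2^2. Bump = 27. G_1 = 26.
G_1 = 26. HB_3(26) = 2·3^2 + 2·3 + 2. Bump = 42. G_2 = 41.
G_2 = 41. HB_4(41) = 2·4^2 + 2·4 + 1. Bump = 61. G_3 = 60.
G_3 = 60. HB_5(60) = 2·5^2 + 2·5. Bump = 84. G_4 = 83.
G_4 = 83. HB_6(83) = 2·6^2 + 6 + 5. Bump = 110. G_5 = 109.
G_5 = 109. HB_7(109) = 2·7^2 + 7 + 4. Bump = 140. G_6 = 139.

ω^2·2 + ω + 4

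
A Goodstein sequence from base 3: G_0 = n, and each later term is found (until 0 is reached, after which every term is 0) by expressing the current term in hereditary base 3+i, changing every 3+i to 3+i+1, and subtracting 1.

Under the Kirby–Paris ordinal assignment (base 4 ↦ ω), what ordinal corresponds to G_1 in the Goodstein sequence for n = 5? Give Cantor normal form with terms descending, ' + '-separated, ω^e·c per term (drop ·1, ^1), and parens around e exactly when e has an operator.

i=0: 5 = 3 + 2 (b=3); 3→4: 4 + 2 = 6; 6−1 = 5
i=1: 5 = 4 + 1 (b=4); 4→5: 5 + 1 = 6; 6−1 = 5

ω + 1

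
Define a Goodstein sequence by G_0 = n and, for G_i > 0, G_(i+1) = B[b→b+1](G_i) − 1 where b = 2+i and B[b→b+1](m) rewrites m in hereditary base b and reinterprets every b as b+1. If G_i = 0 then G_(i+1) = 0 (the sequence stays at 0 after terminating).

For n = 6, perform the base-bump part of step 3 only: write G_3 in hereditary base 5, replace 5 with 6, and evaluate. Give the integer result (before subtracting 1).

i=0: 6 = 2^2 + 2 (b=2); 2→3: 3^3 + 3 = 30; 30−1 = 29
i=1: 29 = 3^3 + 2 (b=3); 3→4: 4^4 + 2 = 258; 258−1 = 257
i=2: 257 = 4^4 + 1 (b=4); 4→5: 5^5 + 1 = 3126; 3126−1 = 3125
i=3: 3125 = 5^5 (b=5); 5→6: 6^6 = 46656; 46656−1 = 46655

46656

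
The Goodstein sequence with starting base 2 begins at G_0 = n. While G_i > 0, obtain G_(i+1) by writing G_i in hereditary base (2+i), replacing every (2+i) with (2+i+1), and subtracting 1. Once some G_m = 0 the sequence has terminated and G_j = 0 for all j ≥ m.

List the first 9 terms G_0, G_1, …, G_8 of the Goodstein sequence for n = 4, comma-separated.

4, 26, 41, 60, 83, 109, 139, 173, 211

[0] 4 ≡ 2^2 (base 2). Lift 3: 27. −1: 26.
[1] 26 ≡ 2·3^2 + 2·3 + 2 (base 3). Lift 4: 42. −1: 41.
[2] 41 ≡ 2·4^2 + 2·4 + 1 (base 4). Lift 5: 61. −1: 60.
[3] 60 ≡ 2·5^2 + 2·5 (base 5). Lift 6: 84. −1: 83.
[4] 83 ≡ 2·6^2 + 6 + 5 (base 6). Lift 7: 110. −1: 109.
[5] 109 ≡ 2·7^2 + 7 + 4 (base 7). Lift 8: 140. −1: 139.
[6] 139 ≡ 2·8^2 + 8 + 3 (base 8). Lift 9: 174. −1: 173.
[7] 173 ≡ 2·9^2 + 9 + 2 (base 9). Lift 10: 212. −1: 211.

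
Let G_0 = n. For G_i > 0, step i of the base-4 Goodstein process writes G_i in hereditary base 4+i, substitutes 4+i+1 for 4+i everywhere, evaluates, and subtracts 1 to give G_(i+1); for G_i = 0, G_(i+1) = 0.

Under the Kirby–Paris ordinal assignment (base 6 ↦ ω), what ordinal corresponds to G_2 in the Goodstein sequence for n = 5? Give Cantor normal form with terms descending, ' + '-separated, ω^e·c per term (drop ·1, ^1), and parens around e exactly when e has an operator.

5

[0] 5 ≡ 4 + 1 (base 4). Lift 5: 6. −1: 5.
[1] 5 ≡ 5 (base 5). Lift 6: 6. −1: 5.
[2] 5 ≡ 5 (base 6). Lift 7: 5. −1: 4.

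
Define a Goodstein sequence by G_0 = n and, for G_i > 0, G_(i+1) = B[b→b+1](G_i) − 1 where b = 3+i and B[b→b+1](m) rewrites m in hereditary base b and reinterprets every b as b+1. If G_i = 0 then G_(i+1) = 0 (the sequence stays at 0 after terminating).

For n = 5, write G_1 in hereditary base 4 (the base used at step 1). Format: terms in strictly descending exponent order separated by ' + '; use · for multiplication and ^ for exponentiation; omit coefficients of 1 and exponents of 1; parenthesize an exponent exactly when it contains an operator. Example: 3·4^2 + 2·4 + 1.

G_0=5  [base 3] 3 + 2  →[3↦4]→  4 + 2 = 6  −1 ⇒ G_1=5
G_1=5  [base 4] 4 + 1  →[4↦5]→  5 + 1 = 6  −1 ⇒ G_2=5

4 + 1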